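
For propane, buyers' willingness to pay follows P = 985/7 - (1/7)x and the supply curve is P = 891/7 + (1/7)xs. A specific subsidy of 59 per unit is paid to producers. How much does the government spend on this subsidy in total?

Government cost = 14956.5

Pre-subsidy: 985/7 - (1/7)x = 891/7 + (1/7)x gives x* = 47 and P* = 134.
With the subsidy, sellers receive Ps = Pb + 59 for each unit, where Pb is the price buyers pay.
On the curves, Pb = 985/7 - (1/7)x and Ps = 891/7 + (1/7)x; the wedge Ps − Pb = 59 gives 891/7 + (1/7)x − (985/7 - (1/7)x) = 59, so x' = 253.5.
Then Pb = 985/7 − (1/7)·253.5 = 104.5 and Ps = 891/7 + (1/7)·253.5 = 163.5.
Government outlay = subsidy × quantity = 59 × 253.5 = 14956.5.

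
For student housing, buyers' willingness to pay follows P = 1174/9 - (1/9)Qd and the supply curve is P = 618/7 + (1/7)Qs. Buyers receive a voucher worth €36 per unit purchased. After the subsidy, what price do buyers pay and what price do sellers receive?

Pre-subsidy: 1174/9 - (1/9)Q = 618/7 + (1/7)Q gives Q* = 166 and P* = 112.
With the rebate, buyers effectively pay Pb = Ps − 36, where Ps is the price sellers receive.
On the curves, Pb = 1174/9 - (1/9)Q and Ps = 618/7 + (1/7)Q; the wedge Ps − Pb = 36 gives 618/7 + (1/7)Q − (1174/9 - (1/9)Q) = 36, so Q' = 307.75.
Then Pb = 1174/9 − (1/9)·307.75 = 96.25 and Ps = 618/7 + (1/7)·307.75 = 132.25.

Buyers pay €96.25; sellers receive €132.25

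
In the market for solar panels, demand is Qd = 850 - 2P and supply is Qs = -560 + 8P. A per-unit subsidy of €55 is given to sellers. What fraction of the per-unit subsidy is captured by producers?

Producer share = 0.2

Pre-subsidy: 850 - 2P = -560 + 8P gives P* = 141, Q* = 568.
With the subsidy, sellers receive Ps = Pb + 55 for each unit, where Pb is the price buyers pay.
Supply in terms of Pb becomes Qs = -560 + 8(Pb + 55) = -120 + 8Pb. Setting this equal to demand: 850 - 2Pb = -120 + 8Pb, so Pb = 97.
Sellers receive Ps = 97 + 55 = 152; Q' = 850 − 2·97 = 656.
Buyers' price falls by P* − Pb = 141 − 97 = 44; sellers' price rises by Ps − P* = 152 − 141 = 11.
So producers capture 11/55 = 0.2 of each unit of subsidy.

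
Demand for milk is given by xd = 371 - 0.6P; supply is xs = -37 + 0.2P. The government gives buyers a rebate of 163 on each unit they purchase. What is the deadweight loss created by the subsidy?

Pre-subsidy: 371 - 0.6P = -37 + 0.2P gives P* = 510, x* = 65.
With the rebate, buyers effectively pay Pb = Ps − 163, where Ps is the price sellers receive.
Demand in terms of Ps becomes xd = 371 − 0.6(Ps − 163) = 468.8 - 0.6Ps. Setting this equal to supply: 468.8 - 0.6Ps = -37 + 0.2Ps, so Ps = 632.25.
Buyers pay Pb = 632.25 − 163 = 469.25; x' = -37 + 0.2·632.25 = 89.45.
The subsidy expands output by 89.45 − 65 = 24.45 past the efficient level; on those units the gap between marginal cost and willingness to pay runs from 0 up to 163.
DWL = ½ × 163 × 24.45 = 1992.675.

Deadweight loss = 1992.675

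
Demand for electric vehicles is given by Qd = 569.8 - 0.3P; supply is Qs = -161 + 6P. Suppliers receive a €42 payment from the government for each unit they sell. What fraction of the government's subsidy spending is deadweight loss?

DWL / government spending = 6/547

Pre-subsidy: 569.8 - 0.3P = -161 + 6P gives P* = 116, Q* = 535.
With the subsidy, sellers receive Ps = Pb + 42 for each unit, where Pb is the price buyers pay.
Supply in terms of Pb becomes Qs = -161 + 6(Pb + 42) = 91 + 6Pb. Setting this equal to demand: 569.8 - 0.3Pb = 91 + 6Pb, so Pb = 76.
Sellers receive Ps = 76 + 42 = 118; Q' = 569.8 − 0.3·76 = 547.
ΔCS = ½(535 + 547)(116 − 76) = 21640; ΔPS = ½(535 + 547)(118 − 116) = 1082.
Government spending = 42 × 547 = 22974.
DWL = ½ × 42 × (547 − 535) = 252; fraction = 252 / 22974 = 6/547.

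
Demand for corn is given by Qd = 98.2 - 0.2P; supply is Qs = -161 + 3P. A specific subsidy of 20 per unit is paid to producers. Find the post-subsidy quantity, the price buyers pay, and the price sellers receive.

Q' = 85.75; buyers pay 62.25; sellers receive 82.25

Pre-subsidy: 98.2 - 0.2P = -161 + 3P gives P* = 81, Q* = 82.
With the subsidy, sellers receive Ps = Pb + 20 for each unit, where Pb is the price buyers pay.
Supply in terms of Pb becomes Qs = -161 + 3(Pb + 20) = -101 + 3Pb. Setting this equal to demand: 98.2 - 0.2Pb = -101 + 3Pb, so Pb = 62.25.
Sellers receive Ps = 62.25 + 20 = 82.25; Q' = 98.2 − 0.2·62.25 = 85.75.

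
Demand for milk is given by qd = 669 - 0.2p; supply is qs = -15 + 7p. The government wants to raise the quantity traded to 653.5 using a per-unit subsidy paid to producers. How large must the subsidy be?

At q = 653.5, invert demand for the buyer price: pb = (669 − 653.5)/0.2 = 77.5; invert supply for the seller price: ps = (653.5 − (-15))/7 = 95.5.
The subsidy must fill the gap: s = ps − pb = 95.5 − 77.5 = 18.

Required subsidy s = 18 per unit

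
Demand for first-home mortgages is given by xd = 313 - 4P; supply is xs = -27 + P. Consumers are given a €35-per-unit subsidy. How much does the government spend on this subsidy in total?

Pre-subsidy: 313 - 4P = -27 + P gives P* = 68, x* = 41.
With the rebate, buyers effectively pay Pb = Ps − 35, where Ps is the price sellers receive.
Demand in terms of Ps becomes xd = 313 − 4(Ps − 35) = 453 - 4Ps. Setting this equal to supply: 453 - 4Ps = -27 + Ps, so Ps = 96.
Buyers pay Pb = 96 − 35 = 61; x' = -27 + 1·96 = 69.
Government outlay = subsidy × quantity = 35 × 69 = 2415.

Government cost = €2415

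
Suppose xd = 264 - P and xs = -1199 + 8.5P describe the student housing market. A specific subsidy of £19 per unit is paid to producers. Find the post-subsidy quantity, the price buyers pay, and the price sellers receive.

Pre-subsidy: 264 - P = -1199 + 8.5P gives P* = 154, x* = 110.
With the subsidy, sellers receive Ps = Pb + 19 for each unit, where Pb is the price buyers pay.
Supply in terms of Pb becomes xs = -1199 + 8.5(Pb + 19) = -1037.5 + 8.5Pb. Setting this equal to demand: 264 - Pb = -1037.5 + 8.5Pb, so Pb = 137.
Sellers receive Ps = 137 + 19 = 156; x' = 264 − 1·137 = 127.

x' = 127; buyers pay £137; sellers receive £156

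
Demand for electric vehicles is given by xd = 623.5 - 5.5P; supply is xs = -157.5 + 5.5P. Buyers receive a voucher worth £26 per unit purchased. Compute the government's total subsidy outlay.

Government cost = £7917

Pre-subsidy: 623.5 - 5.5P = -157.5 + 5.5P gives P* = 71, x* = 233.
With the rebate, buyers effectively pay Pb = Ps − 26, where Ps is the price sellers receive.
Demand in terms of Ps becomes xd = 623.5 − 5.5(Ps − 26) = 766.5 - 5.5Ps. Setting this equal to supply: 766.5 - 5.5Ps = -157.5 + 5.5Ps, so Ps = 84.
Buyers pay Pb = 84 − 26 = 58; x' = -157.5 + 5.5·84 = 304.5.
Government outlay = subsidy × quantity = 26 × 304.5 = 7917.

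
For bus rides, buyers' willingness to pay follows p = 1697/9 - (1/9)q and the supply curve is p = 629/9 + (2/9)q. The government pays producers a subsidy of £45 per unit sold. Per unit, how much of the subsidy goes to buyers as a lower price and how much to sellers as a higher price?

Buyers gain £15 per unit; sellers gain £30 per unit

Pre-subsidy: 1697/9 - (1/9)q = 629/9 + (2/9)q gives q* = 356 and p* = 149.
With the subsidy, sellers receive ps = pb + 45 for each unit, where pb is the price buyers pay.
On the curves, pb = 1697/9 - (1/9)q and ps = 629/9 + (2/9)q; the wedge ps − pb = 45 gives 629/9 + (2/9)q − (1697/9 - (1/9)q) = 45, so q' = 491.
Then pb = 1697/9 − (1/9)·491 = 134 and ps = 629/9 + (2/9)·491 = 179.
Buyers' price falls by p* − pb = 149 − 134 = 15; sellers' price rises by ps − p* = 179 − 149 = 30.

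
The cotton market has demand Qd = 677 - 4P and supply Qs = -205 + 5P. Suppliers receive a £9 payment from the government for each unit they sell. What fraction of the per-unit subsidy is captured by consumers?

Pre-subsidy: 677 - 4P = -205 + 5P gives P* = 98, Q* = 285.
With the subsidy, sellers receive Ps = Pb + 9 for each unit, where Pb is the price buyers pay.
Supply in terms of Pb becomes Qs = -205 + 5(Pb + 9) = -160 + 5Pb. Setting this equal to demand: 677 - 4Pb = -160 + 5Pb, so Pb = 93.
Sellers receive Ps = 93 + 9 = 102; Q' = 677 − 4·93 = 305.
Buyers' price falls by P* − Pb = 98 − 93 = 5; sellers' price rises by Ps − P* = 102 − 98 = 4.
So consumers capture 5/9 = 5/9 of each unit of subsidy.

Consumer share = 5/9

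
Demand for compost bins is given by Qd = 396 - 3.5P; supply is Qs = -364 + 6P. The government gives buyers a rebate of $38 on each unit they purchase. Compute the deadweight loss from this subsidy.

Pre-subsidy: 396 - 3.5P = -364 + 6P gives P* = 80, Q* = 116.
With the rebate, buyers effectively pay Pb = Ps − 38, where Ps is the price sellers receive.
Demand in terms of Ps becomes Qd = 396 − 3.5(Ps − 38) = 529 - 3.5Ps. Setting this equal to supply: 529 - 3.5Ps = -364 + 6Ps, so Ps = 94.
Buyers pay Pb = 94 − 38 = 56; Q' = -364 + 6·94 = 200.
The subsidy expands output by 200 − 116 = 84 past the efficient level; on those units the gap between marginal cost and willingness to pay runs from 0 up to 38.
DWL = ½ × 38 × 84 = 1596.

Deadweight loss = $1596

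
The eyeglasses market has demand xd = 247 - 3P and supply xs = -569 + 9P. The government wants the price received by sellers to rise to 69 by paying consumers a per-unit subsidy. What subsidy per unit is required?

Required subsidy s = 4 per unit

At a seller price of 69, quantity supplied is -569 + 9·69 = 52.
Buyers absorb 52 only when they pay Pb with 247 − 3·Pb = 52, i.e. Pb = 65.
s = Ps − Pb = 69 − 65 = 4.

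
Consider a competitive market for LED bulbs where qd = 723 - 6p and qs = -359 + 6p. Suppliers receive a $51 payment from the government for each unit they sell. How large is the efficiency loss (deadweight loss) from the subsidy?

Pre-subsidy: 723 - 6p = -359 + 6p gives p* = 541/6, q* = 182.
With the subsidy, sellers receive ps = pb + 51 for each unit, where pb is the price buyers pay.
Supply in terms of pb becomes qs = -359 + 6(pb + 51) = -53 + 6pb. Setting this equal to demand: 723 - 6pb = -53 + 6pb, so pb = 194/3.
Sellers receive ps = 194/3 + 51 = 347/3; q' = 723 − 6·(194/3) = 335.
The subsidy expands output by 335 − 182 = 153 past the efficient level; on those units the gap between marginal cost and willingness to pay runs from 0 up to 51.
DWL = ½ × 51 × 153 = 3901.5.

Deadweight loss = $3901.5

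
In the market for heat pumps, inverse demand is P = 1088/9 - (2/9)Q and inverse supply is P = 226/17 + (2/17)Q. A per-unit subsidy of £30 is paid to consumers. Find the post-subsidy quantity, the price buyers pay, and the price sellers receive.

Pre-subsidy: 1088/9 - (2/9)Q = 226/17 + (2/17)Q gives Q* = 8231/26 and P* = 657/13.
With the rebate, buyers effectively pay Pb = Ps − 30, where Ps is the price sellers receive.
On the curves, Pb = 1088/9 - (2/9)Q and Ps = 226/17 + (2/17)Q; the wedge Ps − Pb = 30 gives 226/17 + (2/17)Q − (1088/9 - (2/9)Q) = 30, so Q' = 5263/13.
Then Pb = 1088/9 − (2/9)·(5263/13) = 402/13 and Ps = 226/17 + (2/17)·(5263/13) = 792/13.

Q' = 5263/13; buyers pay 402/13; sellers receive 792/13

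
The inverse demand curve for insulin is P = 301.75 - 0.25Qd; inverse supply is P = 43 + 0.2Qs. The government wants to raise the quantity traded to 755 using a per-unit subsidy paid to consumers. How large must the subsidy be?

Required subsidy s = 81 per unit

At Q = 755, from the demand curve buyers pay Pb = 301.75 − 0.25·755 = 113; from the supply curve sellers need Ps = 43 + 0.2·755 = 194.
The subsidy must fill the gap: s = Ps − Pb = 194 − 113 = 81.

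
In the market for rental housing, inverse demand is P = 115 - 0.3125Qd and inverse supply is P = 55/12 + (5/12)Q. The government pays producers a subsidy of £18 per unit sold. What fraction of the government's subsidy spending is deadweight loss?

DWL / government spending = 108/1541

Pre-subsidy: 115 - 0.3125Q = 55/12 + (5/12)Q gives Q* = 1060/7 and P* = 1895/28.
With the subsidy, sellers receive Ps = Pb + 18 for each unit, where Pb is the price buyers pay.
On the curves, Pb = 115 - 0.3125Q and Ps = 55/12 + (5/12)Q; the wedge Ps − Pb = 18 gives 55/12 + (5/12)Q − (115 - 0.3125Q) = 18, so Q' = 6164/35.
Then Pb = 115 − 0.3125·(6164/35) = 1679/28 and Ps = 55/12 + (5/12)·(6164/35) = 2183/28.
ΔCS = ½(1060/7 + 6164/35)(1895/28 − 1679/28) = 309528/245; ΔPS = ½(1060/7 + 6164/35)(2183/28 − 1895/28) = 412704/245.
Government spending = 18 × 6164/35 = 110952/35.
DWL = ½ × 18 × (6164/35 − 1060/7) = 7776/35; fraction = (7776/35) / (110952/35) = 108/1541.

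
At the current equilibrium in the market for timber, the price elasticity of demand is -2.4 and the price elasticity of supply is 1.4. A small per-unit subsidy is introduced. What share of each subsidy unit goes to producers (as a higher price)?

Producer share = 12/19

For a small subsidy around the equilibrium, the benefit split depends on the relative slopes, which at a point are proportional to the elasticities.
Buyer share = εs/(εs + |εd|) = 1.4/(1.4 + 2.4) = 7/19; seller share = |εd|/(εs + |εd|) = 12/19.
So producers capture 12/19 of the subsidy.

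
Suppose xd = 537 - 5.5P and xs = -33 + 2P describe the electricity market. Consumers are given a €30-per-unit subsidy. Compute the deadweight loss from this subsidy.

Deadweight loss = €660

Pre-subsidy: 537 - 5.5P = -33 + 2P gives P* = 76, x* = 119.
With the rebate, buyers effectively pay Pb = Ps − 30, where Ps is the price sellers receive.
Demand in terms of Ps becomes xd = 537 − 5.5(Ps − 30) = 702 - 5.5Ps. Setting this equal to supply: 702 - 5.5Ps = -33 + 2Ps, so Ps = 98.
Buyers pay Pb = 98 − 30 = 68; x' = -33 + 2·98 = 163.
The subsidy expands output by 163 − 119 = 44 past the efficient level; on those units the gap between marginal cost and willingness to pay runs from 0 up to 30.
DWL = ½ × 30 × 44 = 660.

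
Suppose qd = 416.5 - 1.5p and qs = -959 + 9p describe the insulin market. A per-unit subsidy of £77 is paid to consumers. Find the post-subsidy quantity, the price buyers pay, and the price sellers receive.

q' = 319; buyers pay £65; sellers receive £142

Pre-subsidy: 416.5 - 1.5p = -959 + 9p gives p* = 131, q* = 220.
With the rebate, buyers effectively pay pb = ps − 77, where ps is the price sellers receive.
Demand in terms of ps becomes qd = 416.5 − 1.5(ps − 77) = 532 - 1.5ps. Setting this equal to supply: 532 - 1.5ps = -959 + 9ps, so ps = 142.
Buyers pay pb = 142 − 77 = 65; q' = -959 + 9·142 = 319.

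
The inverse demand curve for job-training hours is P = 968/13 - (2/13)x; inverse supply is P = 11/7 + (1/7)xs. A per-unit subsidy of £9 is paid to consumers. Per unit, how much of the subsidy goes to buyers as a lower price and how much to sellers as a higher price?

Pre-subsidy: 968/13 - (2/13)x = 11/7 + (1/7)x gives x* = 737/3 and P* = 110/3.
With the rebate, buyers effectively pay Pb = Ps − 9, where Ps is the price sellers receive.
On the curves, Pb = 968/13 - (2/13)x and Ps = 11/7 + (1/7)x; the wedge Ps − Pb = 9 gives 11/7 + (1/7)x − (968/13 - (2/13)x) = 9, so x' = 276.
Then Pb = 968/13 − (2/13)·276 = 32 and Ps = 11/7 + (1/7)·276 = 41.
Buyers' price falls by P* − Pb = 110/3 − 32 = 14/3; sellers' price rises by Ps − P* = 41 − 110/3 = 13/3.

Buyers gain 14/3 per unit; sellers gain 13/3 per unit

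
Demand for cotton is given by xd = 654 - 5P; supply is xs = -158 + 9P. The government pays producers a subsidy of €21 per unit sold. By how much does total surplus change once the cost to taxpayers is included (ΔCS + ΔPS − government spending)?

Net change in total surplus = -€708.75

Pre-subsidy: 654 - 5P = -158 + 9P gives P* = 58, x* = 364.
With the subsidy, sellers receive Ps = Pb + 21 for each unit, where Pb is the price buyers pay.
Supply in terms of Pb becomes xs = -158 + 9(Pb + 21) = 31 + 9Pb. Setting this equal to demand: 654 - 5Pb = 31 + 9Pb, so Pb = 44.5.
Sellers receive Ps = 44.5 + 21 = 65.5; x' = 654 − 5·44.5 = 431.5.
ΔCS = ½(364 + 431.5)(58 − 44.5) = 5369.625; ΔPS = ½(364 + 431.5)(65.5 − 58) = 2983.125.
Government spending = 21 × 431.5 = 9061.5.
Net change = 5369.625 + 2983.125 − 9061.5 = -708.75. The loss equals the DWL triangle ½·21·67.5.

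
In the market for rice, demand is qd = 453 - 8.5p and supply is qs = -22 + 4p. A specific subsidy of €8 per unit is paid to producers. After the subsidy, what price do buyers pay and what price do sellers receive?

Pre-subsidy: 453 - 8.5p = -22 + 4p gives p* = 38, q* = 130.
With the subsidy, sellers receive ps = pb + 8 for each unit, where pb is the price buyers pay.
Supply in terms of pb becomes qs = -22 + 4(pb + 8) = 10 + 4pb. Setting this equal to demand: 453 - 8.5pb = 10 + 4pb, so pb = 35.44.
Sellers receive ps = 35.44 + 8 = 43.44; q' = 453 − 8.5·35.44 = 151.76.

Buyers pay €35.44; sellers receive €43.44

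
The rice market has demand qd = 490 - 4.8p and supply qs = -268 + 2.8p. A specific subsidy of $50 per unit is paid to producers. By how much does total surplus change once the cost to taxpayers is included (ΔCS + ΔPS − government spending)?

Pre-subsidy: 490 - 4.8p = -268 + 2.8p gives p* = 1895/19, q* = 214/19.
With the subsidy, sellers receive ps = pb + 50 for each unit, where pb is the price buyers pay.
Supply in terms of pb becomes qs = -268 + 2.8(pb + 50) = -128 + 2.8pb. Setting this equal to demand: 490 - 4.8pb = -128 + 2.8pb, so pb = 1545/19.
Sellers receive ps = 1545/19 + 50 = 2495/19; q' = 490 − 4.8·(1545/19) = 1894/19.
ΔCS = ½(214/19 + 1894/19)(1895/19 − 1545/19) = 368900/361; ΔPS = ½(214/19 + 1894/19)(2495/19 − 1895/19) = 632400/361.
Government spending = 50 × 1894/19 = 94700/19.
Net change = 368900/361 + 632400/361 − 94700/19 = -42000/19. The loss equals the DWL triangle ½·50·1680/19.

Net change in total surplus = -42000/19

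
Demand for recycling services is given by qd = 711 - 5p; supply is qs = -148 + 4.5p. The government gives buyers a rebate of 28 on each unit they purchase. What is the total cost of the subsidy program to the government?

Pre-subsidy: 711 - 5p = -148 + 4.5p gives p* = 1718/19, q* = 4919/19.
With the rebate, buyers effectively pay pb = ps − 28, where ps is the price sellers receive.
Demand in terms of ps becomes qd = 711 − 5(ps − 28) = 851 - 5ps. Setting this equal to supply: 851 - 5ps = -148 + 4.5ps, so ps = 1998/19.
Buyers pay pb = 1998/19 − 28 = 1466/19; q' = -148 + 4.5·(1998/19) = 6179/19.
Government outlay = subsidy × quantity = 28 × 6179/19 = 173012/19.

Government cost = 173012/19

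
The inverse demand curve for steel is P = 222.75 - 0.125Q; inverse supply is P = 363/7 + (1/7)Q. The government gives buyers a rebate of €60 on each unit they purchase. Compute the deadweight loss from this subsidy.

Pre-subsidy: 222.75 - 0.125Q = 363/7 + (1/7)Q gives Q* = 638 and P* = 143.
With the rebate, buyers effectively pay Pb = Ps − 60, where Ps is the price sellers receive.
On the curves, Pb = 222.75 - 0.125Q and Ps = 363/7 + (1/7)Q; the wedge Ps − Pb = 60 gives 363/7 + (1/7)Q − (222.75 - 0.125Q) = 60, so Q' = 862.
Then Pb = 222.75 − 0.125·862 = 115 and Ps = 363/7 + (1/7)·862 = 175.
The subsidy expands output by 862 − 638 = 224 past the efficient level; on those units the gap between marginal cost and willingness to pay runs from 0 up to 60.
DWL = ½ × 60 × 224 = 6720.

Deadweight loss = €6720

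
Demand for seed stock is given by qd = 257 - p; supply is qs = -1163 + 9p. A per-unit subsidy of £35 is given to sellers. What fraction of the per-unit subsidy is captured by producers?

Producer share = 0.1

Pre-subsidy: 257 - p = -1163 + 9p gives p* = 142, q* = 115.
With the subsidy, sellers receive ps = pb + 35 for each unit, where pb is the price buyers pay.
Supply in terms of pb becomes qs = -1163 + 9(pb + 35) = -848 + 9pb. Setting this equal to demand: 257 - pb = -848 + 9pb, so pb = 110.5.
Sellers receive ps = 110.5 + 35 = 145.5; q' = 257 − 1·110.5 = 146.5.
Buyers' price falls by p* − pb = 142 − 110.5 = 31.5; sellers' price rises by ps − p* = 145.5 − 142 = 3.5.
So producers capture 3.5/35 = 0.1 of each unit of subsidy.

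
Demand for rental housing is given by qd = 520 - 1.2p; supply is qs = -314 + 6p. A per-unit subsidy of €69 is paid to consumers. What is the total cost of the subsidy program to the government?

Government cost = €31050

Pre-subsidy: 520 - 1.2p = -314 + 6p gives p* = 695/6, q* = 381.
With the rebate, buyers effectively pay pb = ps − 69, where ps is the price sellers receive.
Demand in terms of ps becomes qd = 520 − 1.2(ps − 69) = 602.8 - 1.2ps. Setting this equal to supply: 602.8 - 1.2ps = -314 + 6ps, so ps = 382/3.
Buyers pay pb = 382/3 − 69 = 175/3; q' = -314 + 6·(382/3) = 450.
Government outlay = subsidy × quantity = 69 × 450 = 31050.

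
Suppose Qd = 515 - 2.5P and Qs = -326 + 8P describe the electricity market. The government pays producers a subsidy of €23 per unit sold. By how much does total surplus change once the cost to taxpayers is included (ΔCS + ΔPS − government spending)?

Net change in total surplus = -10580/21

Pre-subsidy: 515 - 2.5P = -326 + 8P gives P* = 1682/21, Q* = 6610/21.
With the subsidy, sellers receive Ps = Pb + 23 for each unit, where Pb is the price buyers pay.
Supply in terms of Pb becomes Qs = -326 + 8(Pb + 23) = -142 + 8Pb. Setting this equal to demand: 515 - 2.5Pb = -142 + 8Pb, so Pb = 438/7.
Sellers receive Ps = 438/7 + 23 = 599/7; Q' = 515 − 2.5·(438/7) = 2510/7.
ΔCS = ½(6610/21 + 2510/7)(1682/21 − 438/7) = 371680/63; ΔPS = ½(6610/21 + 2510/7)(599/7 − 1682/21) = 116150/63.
Government spending = 23 × 2510/7 = 57730/7.
Net change = 371680/63 + 116150/63 − 57730/7 = -10580/21. The loss equals the DWL triangle ½·23·920/21.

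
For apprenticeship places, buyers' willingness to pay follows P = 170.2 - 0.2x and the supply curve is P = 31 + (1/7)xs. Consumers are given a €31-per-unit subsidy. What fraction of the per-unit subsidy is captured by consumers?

Pre-subsidy: 170.2 - 0.2x = 31 + (1/7)x gives x* = 406 and P* = 89.
With the rebate, buyers effectively pay Pb = Ps − 31, where Ps is the price sellers receive.
On the curves, Pb = 170.2 - 0.2x and Ps = 31 + (1/7)x; the wedge Ps − Pb = 31 gives 31 + (1/7)x − (170.2 - 0.2x) = 31, so x' = 5957/12.
Then Pb = 170.2 − 0.2·(5957/12) = 851/12 and Ps = 31 + (1/7)·(5957/12) = 1223/12.
Buyers' price falls by P* − Pb = 89 − 851/12 = 217/12; sellers' price rises by Ps − P* = 1223/12 − 89 = 155/12.
So consumers capture (217/12)/31 = 7/12 of each unit of subsidy.

Consumer share = 7/12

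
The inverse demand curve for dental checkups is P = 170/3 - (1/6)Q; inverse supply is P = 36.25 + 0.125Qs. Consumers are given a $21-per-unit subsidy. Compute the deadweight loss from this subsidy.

Pre-subsidy: 170/3 - (1/6)Q = 36.25 + 0.125Q gives Q* = 70 and P* = 45.
With the rebate, buyers effectively pay Pb = Ps − 21, where Ps is the price sellers receive.
On the curves, Pb = 170/3 - (1/6)Q and Ps = 36.25 + 0.125Q; the wedge Ps − Pb = 21 gives 36.25 + 0.125Q − (170/3 - (1/6)Q) = 21, so Q' = 142.
Then Pb = 170/3 − (1/6)·142 = 33 and Ps = 36.25 + 0.125·142 = 54.
The subsidy expands output by 142 − 70 = 72 past the efficient level; on those units the gap between marginal cost and willingness to pay runs from 0 up to 21.
DWL = ½ × 21 × 72 = 756.

Deadweight loss = $756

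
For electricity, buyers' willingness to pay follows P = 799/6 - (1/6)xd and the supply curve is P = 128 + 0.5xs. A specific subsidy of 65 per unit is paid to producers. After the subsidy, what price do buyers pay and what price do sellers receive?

Buyers pay 115.625; sellers receive 180.625

Pre-subsidy: 799/6 - (1/6)x = 128 + 0.5x gives x* = 7.75 and P* = 131.875.
With the subsidy, sellers receive Ps = Pb + 65 for each unit, where Pb is the price buyers pay.
On the curves, Pb = 799/6 - (1/6)x and Ps = 128 + 0.5x; the wedge Ps − Pb = 65 gives 128 + 0.5x − (799/6 - (1/6)x) = 65, so x' = 105.25.
Then Pb = 799/6 − (1/6)·105.25 = 115.625 and Ps = 128 + 0.5·105.25 = 180.625.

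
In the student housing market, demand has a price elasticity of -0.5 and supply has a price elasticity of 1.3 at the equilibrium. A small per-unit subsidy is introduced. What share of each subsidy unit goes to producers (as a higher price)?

For a small subsidy around the equilibrium, the benefit split depends on the relative slopes, which at a point are proportional to the elasticities.
Buyer share = εs/(εs + |εd|) = 1.3/(1.3 + 0.5) = 13/18; seller share = |εd|/(εs + |εd|) = 5/18.
So producers capture 5/18 of the subsidy.

Producer share = 5/18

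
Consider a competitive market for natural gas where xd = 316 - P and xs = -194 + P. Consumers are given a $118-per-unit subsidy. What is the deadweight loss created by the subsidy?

Deadweight loss = $3481

Pre-subsidy: 316 - P = -194 + P gives P* = 255, x* = 61.
With the rebate, buyers effectively pay Pb = Ps − 118, where Ps is the price sellers receive.
Demand in terms of Ps becomes xd = 316 − 1(Ps − 118) = 434 - Ps. Setting this equal to supply: 434 - Ps = -194 + Ps, so Ps = 314.
Buyers pay Pb = 314 − 118 = 196; x' = -194 + 1·314 = 120.
The subsidy expands output by 120 − 61 = 59 past the efficient level; on those units the gap between marginal cost and willingness to pay runs from 0 up to 118.
DWL = ½ × 118 × 59 = 3481.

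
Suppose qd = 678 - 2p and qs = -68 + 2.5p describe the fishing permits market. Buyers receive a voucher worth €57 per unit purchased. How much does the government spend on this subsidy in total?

Government cost = 70072/3

Pre-subsidy: 678 - 2p = -68 + 2.5p gives p* = 1492/9, q* = 3118/9.
With the rebate, buyers effectively pay pb = ps − 57, where ps is the price sellers receive.
Demand in terms of ps becomes qd = 678 − 2(ps − 57) = 792 - 2ps. Setting this equal to supply: 792 - 2ps = -68 + 2.5ps, so ps = 1720/9.
Buyers pay pb = 1720/9 − 57 = 1207/9; q' = -68 + 2.5·(1720/9) = 3688/9.
Government outlay = subsidy × quantity = 57 × 3688/9 = 70072/3.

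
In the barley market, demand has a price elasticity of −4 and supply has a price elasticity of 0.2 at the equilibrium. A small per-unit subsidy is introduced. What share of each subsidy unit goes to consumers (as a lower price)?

Consumer share = 1/21

For a small subsidy around the equilibrium, the benefit split depends on the relative slopes, which at a point are proportional to the elasticities.
Buyer share = εs/(εs + |εd|) = 0.2/(0.2 + 4) = 1/21; seller share = |εd|/(εs + |εd|) = 20/21.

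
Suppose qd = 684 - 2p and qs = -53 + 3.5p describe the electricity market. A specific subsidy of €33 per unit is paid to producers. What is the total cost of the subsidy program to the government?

Pre-subsidy: 684 - 2p = -53 + 3.5p gives p* = 134, q* = 416.
With the subsidy, sellers receive ps = pb + 33 for each unit, where pb is the price buyers pay.
Supply in terms of pb becomes qs = -53 + 3.5(pb + 33) = 62.5 + 3.5pb. Setting this equal to demand: 684 - 2pb = 62.5 + 3.5pb, so pb = 113.
Sellers receive ps = 113 + 33 = 146; q' = 684 − 2·113 = 458.
Government outlay = subsidy × quantity = 33 × 458 = 15114.

Government cost = €15114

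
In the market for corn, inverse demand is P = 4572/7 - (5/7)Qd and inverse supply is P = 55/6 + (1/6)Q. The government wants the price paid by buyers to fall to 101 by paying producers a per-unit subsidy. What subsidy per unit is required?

Required subsidy s = 37 per unit

At a buyer price of 101, quantity demanded is 914.4 − 1.4·101 = 773.
Sellers supply 773 only when they receive Ps = 55/6 + (1/6)·773 = 138.
s = Ps − Pb = 138 − 101 = 37.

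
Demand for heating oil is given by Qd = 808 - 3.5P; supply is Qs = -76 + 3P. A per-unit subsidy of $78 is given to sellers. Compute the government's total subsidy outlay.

Government cost = $35724

Pre-subsidy: 808 - 3.5P = -76 + 3P gives P* = 136, Q* = 332.
With the subsidy, sellers receive Ps = Pb + 78 for each unit, where Pb is the price buyers pay.
Supply in terms of Pb becomes Qs = -76 + 3(Pb + 78) = 158 + 3Pb. Setting this equal to demand: 808 - 3.5Pb = 158 + 3Pb, so Pb = 100.
Sellers receive Ps = 100 + 78 = 178; Q' = 808 − 3.5·100 = 458.
Government outlay = subsidy × quantity = 78 × 458 = 35724.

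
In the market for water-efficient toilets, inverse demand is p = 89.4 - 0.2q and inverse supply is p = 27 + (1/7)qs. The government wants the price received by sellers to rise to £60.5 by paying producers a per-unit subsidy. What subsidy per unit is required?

Required subsidy s = £18 per unit

At a seller price of 60.5, quantity supplied is -189 + 7·60.5 = 234.5.
Buyers absorb 234.5 only when they pay pb = 89.4 − 0.2·234.5 = 42.5.
s = ps − pb = 60.5 − 42.5 = 18.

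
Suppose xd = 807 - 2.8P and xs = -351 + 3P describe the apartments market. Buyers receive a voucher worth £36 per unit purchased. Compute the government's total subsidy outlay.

Government cost = 313308/29

Pre-subsidy: 807 - 2.8P = -351 + 3P gives P* = 5790/29, x* = 7191/29.
With the rebate, buyers effectively pay Pb = Ps − 36, where Ps is the price sellers receive.
Demand in terms of Ps becomes xd = 807 − 2.8(Ps − 36) = 907.8 - 2.8Ps. Setting this equal to supply: 907.8 - 2.8Ps = -351 + 3Ps, so Ps = 6294/29.
Buyers pay Pb = 6294/29 − 36 = 5250/29; x' = -351 + 3·(6294/29) = 8703/29.
Government outlay = subsidy × quantity = 36 × 8703/29 = 313308/29.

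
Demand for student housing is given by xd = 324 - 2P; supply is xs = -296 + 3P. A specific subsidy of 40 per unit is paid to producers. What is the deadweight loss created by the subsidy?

Pre-subsidy: 324 - 2P = -296 + 3P gives P* = 124, x* = 76.
With the subsidy, sellers receive Ps = Pb + 40 for each unit, where Pb is the price buyers pay.
Supply in terms of Pb becomes xs = -296 + 3(Pb + 40) = -176 + 3Pb. Setting this equal to demand: 324 - 2Pb = -176 + 3Pb, so Pb = 100.
Sellers receive Ps = 100 + 40 = 140; x' = 324 − 2·100 = 124.
The subsidy expands output by 124 − 76 = 48 past the efficient level; on those units the gap between marginal cost and willingness to pay runs from 0 up to 40.
DWL = ½ × 40 × 48 = 960.

Deadweight loss = 960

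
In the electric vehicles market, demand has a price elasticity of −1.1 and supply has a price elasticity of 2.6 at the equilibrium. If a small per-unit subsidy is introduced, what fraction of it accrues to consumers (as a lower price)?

Consumer share = 26/37

For a small subsidy around the equilibrium, the benefit split depends on the relative slopes, which at a point are proportional to the elasticities.
Buyer share = εs/(εs + |εd|) = 2.6/(2.6 + 1.1) = 26/37; seller share = |εd|/(εs + |εd|) = 11/37.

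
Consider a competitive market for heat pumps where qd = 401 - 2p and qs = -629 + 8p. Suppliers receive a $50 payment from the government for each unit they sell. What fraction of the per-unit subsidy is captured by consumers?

Consumer share = 0.8

Pre-subsidy: 401 - 2p = -629 + 8p gives p* = 103, q* = 195.
With the subsidy, sellers receive ps = pb + 50 for each unit, where pb is the price buyers pay.
Supply in terms of pb becomes qs = -629 + 8(pb + 50) = -229 + 8pb. Setting this equal to demand: 401 - 2pb = -229 + 8pb, so pb = 63.
Sellers receive ps = 63 + 50 = 113; q' = 401 − 2·63 = 275.
Buyers' price falls by p* − pb = 103 − 63 = 40; sellers' price rises by ps − p* = 113 − 103 = 10.
So consumers capture 40/50 = 0.8 of each unit of subsidy.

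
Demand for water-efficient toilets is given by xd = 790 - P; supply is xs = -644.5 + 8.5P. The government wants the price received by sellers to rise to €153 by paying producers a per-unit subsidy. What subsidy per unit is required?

At a seller price of 153, quantity supplied is -644.5 + 8.5·153 = 656.
Buyers absorb 656 only when they pay Pb with 790 − 1·Pb = 656, i.e. Pb = 134.
s = Ps − Pb = 153 − 134 = 19.

Required subsidy s = €19 per unit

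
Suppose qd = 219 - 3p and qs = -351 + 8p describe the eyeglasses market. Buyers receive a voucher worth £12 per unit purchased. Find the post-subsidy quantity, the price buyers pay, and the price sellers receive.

Pre-subsidy: 219 - 3p = -351 + 8p gives p* = 570/11, q* = 699/11.
With the rebate, buyers effectively pay pb = ps − 12, where ps is the price sellers receive.
Demand in terms of ps becomes qd = 219 − 3(ps − 12) = 255 - 3ps. Setting this equal to supply: 255 - 3ps = -351 + 8ps, so ps = 606/11.
Buyers pay pb = 606/11 − 12 = 474/11; q' = -351 + 8·(606/11) = 987/11.

q' = 987/11; buyers pay 474/11; sellers receive 606/11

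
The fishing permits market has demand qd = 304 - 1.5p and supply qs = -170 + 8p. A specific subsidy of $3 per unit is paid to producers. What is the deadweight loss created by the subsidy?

Pre-subsidy: 304 - 1.5p = -170 + 8p gives p* = 948/19, q* = 4354/19.
With the subsidy, sellers receive ps = pb + 3 for each unit, where pb is the price buyers pay.
Supply in terms of pb becomes qs = -170 + 8(pb + 3) = -146 + 8pb. Setting this equal to demand: 304 - 1.5pb = -146 + 8pb, so pb = 900/19.
Sellers receive ps = 900/19 + 3 = 957/19; q' = 304 − 1.5·(900/19) = 4426/19.
The subsidy expands output by 4426/19 − 4354/19 = 72/19 past the efficient level; on those units the gap between marginal cost and willingness to pay runs from 0 up to 3.
DWL = ½ × 3 × 72/19 = 108/19.

Deadweight loss = 108/19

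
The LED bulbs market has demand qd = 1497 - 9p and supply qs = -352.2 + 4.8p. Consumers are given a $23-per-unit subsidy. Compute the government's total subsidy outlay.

Pre-subsidy: 1497 - 9p = -352.2 + 4.8p gives p* = 134, q* = 291.
With the rebate, buyers effectively pay pb = ps − 23, where ps is the price sellers receive.
Demand in terms of ps becomes qd = 1497 − 9(ps − 23) = 1704 - 9ps. Setting this equal to supply: 1704 - 9ps = -352.2 + 4.8ps, so ps = 149.
Buyers pay pb = 149 − 23 = 126; q' = -352.2 + 4.8·149 = 363.
Government outlay = subsidy × quantity = 23 × 363 = 8349.

Government cost = $8349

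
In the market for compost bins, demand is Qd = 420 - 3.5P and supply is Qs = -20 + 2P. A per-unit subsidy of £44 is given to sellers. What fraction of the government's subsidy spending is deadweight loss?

DWL / government spending = 1/7

Pre-subsidy: 420 - 3.5P = -20 + 2P gives P* = 80, Q* = 140.
With the subsidy, sellers receive Ps = Pb + 44 for each unit, where Pb is the price buyers pay.
Supply in terms of Pb becomes Qs = -20 + 2(Pb + 44) = 68 + 2Pb. Setting this equal to demand: 420 - 3.5Pb = 68 + 2Pb, so Pb = 64.
Sellers receive Ps = 64 + 44 = 108; Q' = 420 − 3.5·64 = 196.
ΔCS = ½(140 + 196)(80 − 64) = 2688; ΔPS = ½(140 + 196)(108 − 80) = 4704.
Government spending = 44 × 196 = 8624.
DWL = ½ × 44 × (196 − 140) = 1232; fraction = 1232 / 8624 = 1/7.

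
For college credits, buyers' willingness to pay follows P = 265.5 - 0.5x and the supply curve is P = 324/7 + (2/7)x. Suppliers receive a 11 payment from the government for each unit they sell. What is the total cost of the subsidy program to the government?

Government cost = 3223

Pre-subsidy: 265.5 - 0.5x = 324/7 + (2/7)x gives x* = 279 and P* = 126.
With the subsidy, sellers receive Ps = Pb + 11 for each unit, where Pb is the price buyers pay.
On the curves, Pb = 265.5 - 0.5x and Ps = 324/7 + (2/7)x; the wedge Ps − Pb = 11 gives 324/7 + (2/7)x − (265.5 - 0.5x) = 11, so x' = 293.
Then Pb = 265.5 − 0.5·293 = 119 and Ps = 324/7 + (2/7)·293 = 130.
Government outlay = subsidy × quantity = 11 × 293 = 3223.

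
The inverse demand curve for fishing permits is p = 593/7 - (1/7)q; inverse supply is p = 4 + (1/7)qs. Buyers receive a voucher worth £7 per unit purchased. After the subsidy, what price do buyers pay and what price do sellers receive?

Pre-subsidy: 593/7 - (1/7)q = 4 + (1/7)q gives q* = 282.5 and p* = 621/14.
With the rebate, buyers effectively pay pb = ps − 7, where ps is the price sellers receive.
On the curves, pb = 593/7 - (1/7)q and ps = 4 + (1/7)q; the wedge ps − pb = 7 gives 4 + (1/7)q − (593/7 - (1/7)q) = 7, so q' = 307.
Then pb = 593/7 − (1/7)·307 = 286/7 and ps = 4 + (1/7)·307 = 335/7.

Buyers pay 286/7; sellers receive 335/7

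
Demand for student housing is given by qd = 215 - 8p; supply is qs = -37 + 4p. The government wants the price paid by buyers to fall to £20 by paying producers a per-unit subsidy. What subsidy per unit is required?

At a buyer price of 20, quantity demanded is 215 − 8·20 = 55.
Sellers supply 55 only when they receive ps with -37 + 4·ps = 55, i.e. ps = 23.
s = ps − pb = 23 − 20 = 3.

Required subsidy s = £3 per unit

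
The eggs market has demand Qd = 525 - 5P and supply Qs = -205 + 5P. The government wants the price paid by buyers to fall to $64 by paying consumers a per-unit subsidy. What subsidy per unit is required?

Required subsidy s = $18 per unit

At a buyer price of 64, quantity demanded is 525 − 5·64 = 205.
Sellers supply 205 only when they receive Ps with -205 + 5·Ps = 205, i.e. Ps = 82.
s = Ps − Pb = 82 − 64 = 18.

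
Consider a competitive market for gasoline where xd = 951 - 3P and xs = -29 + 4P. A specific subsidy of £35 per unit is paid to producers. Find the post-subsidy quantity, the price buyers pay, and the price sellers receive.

x' = 591; buyers pay £120; sellers receive £155

Pre-subsidy: 951 - 3P = -29 + 4P gives P* = 140, x* = 531.
With the subsidy, sellers receive Ps = Pb + 35 for each unit, where Pb is the price buyers pay.
Supply in terms of Pb becomes xs = -29 + 4(Pb + 35) = 111 + 4Pb. Setting this equal to demand: 951 - 3Pb = 111 + 4Pb, so Pb = 120.
Sellers receive Ps = 120 + 35 = 155; x' = 951 − 3·120 = 591.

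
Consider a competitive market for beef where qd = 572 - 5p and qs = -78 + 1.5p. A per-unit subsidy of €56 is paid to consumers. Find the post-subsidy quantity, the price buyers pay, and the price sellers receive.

q' = 1776/13; buyers pay 1132/13; sellers receive 1860/13

Pre-subsidy: 572 - 5p = -78 + 1.5p gives p* = 100, q* = 72.
With the rebate, buyers effectively pay pb = ps − 56, where ps is the price sellers receive.
Demand in terms of ps becomes qd = 572 − 5(ps − 56) = 852 - 5ps. Setting this equal to supply: 852 - 5ps = -78 + 1.5ps, so ps = 1860/13.
Buyers pay pb = 1860/13 − 56 = 1132/13; q' = -78 + 1.5·(1860/13) = 1776/13.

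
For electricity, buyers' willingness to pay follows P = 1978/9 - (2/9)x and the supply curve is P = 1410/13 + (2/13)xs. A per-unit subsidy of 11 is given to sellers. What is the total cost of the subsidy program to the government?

Government cost = 3577.75

Pre-subsidy: 1978/9 - (2/9)x = 1410/13 + (2/13)x gives x* = 296 and P* = 154.
With the subsidy, sellers receive Ps = Pb + 11 for each unit, where Pb is the price buyers pay.
On the curves, Pb = 1978/9 - (2/9)x and Ps = 1410/13 + (2/13)x; the wedge Ps − Pb = 11 gives 1410/13 + (2/13)x − (1978/9 - (2/9)x) = 11, so x' = 325.25.
Then Pb = 1978/9 − (2/9)·325.25 = 147.5 and Ps = 1410/13 + (2/13)·325.25 = 158.5.
Government outlay = subsidy × quantity = 11 × 325.25 = 3577.75.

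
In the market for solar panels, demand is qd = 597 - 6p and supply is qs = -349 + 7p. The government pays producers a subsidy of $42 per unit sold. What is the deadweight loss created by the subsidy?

Pre-subsidy: 597 - 6p = -349 + 7p gives p* = 946/13, q* = 2085/13.
With the subsidy, sellers receive ps = pb + 42 for each unit, where pb is the price buyers pay.
Supply in terms of pb becomes qs = -349 + 7(pb + 42) = -55 + 7pb. Setting this equal to demand: 597 - 6pb = -55 + 7pb, so pb = 652/13.
Sellers receive ps = 652/13 + 42 = 1198/13; q' = 597 − 6·(652/13) = 3849/13.
The subsidy expands output by 3849/13 − 2085/13 = 1764/13 past the efficient level; on those units the gap between marginal cost and willingness to pay runs from 0 up to 42.
DWL = ½ × 42 × 1764/13 = 37044/13.

Deadweight loss = 37044/13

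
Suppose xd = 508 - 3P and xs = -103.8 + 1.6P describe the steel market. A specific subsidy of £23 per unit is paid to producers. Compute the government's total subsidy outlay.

Government cost = £3059

Pre-subsidy: 508 - 3P = -103.8 + 1.6P gives P* = 133, x* = 109.
With the subsidy, sellers receive Ps = Pb + 23 for each unit, where Pb is the price buyers pay.
Supply in terms of Pb becomes xs = -103.8 + 1.6(Pb + 23) = -67 + 1.6Pb. Setting this equal to demand: 508 - 3Pb = -67 + 1.6Pb, so Pb = 125.
Sellers receive Ps = 125 + 23 = 148; x' = 508 − 3·125 = 133.
Government outlay = subsidy × quantity = 23 × 133 = 3059.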